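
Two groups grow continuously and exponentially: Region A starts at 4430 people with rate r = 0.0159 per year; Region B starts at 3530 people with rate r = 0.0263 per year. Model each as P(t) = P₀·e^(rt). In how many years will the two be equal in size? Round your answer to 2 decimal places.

t ≈ 21.84 years

4430·e^(0.0159t) = 3530·e^(0.0263t)
4430/3530 = e^((0.0263 − 0.0159)t) → ln(1.25496) = 0.0104·t
t = 0.2271 / 0.0104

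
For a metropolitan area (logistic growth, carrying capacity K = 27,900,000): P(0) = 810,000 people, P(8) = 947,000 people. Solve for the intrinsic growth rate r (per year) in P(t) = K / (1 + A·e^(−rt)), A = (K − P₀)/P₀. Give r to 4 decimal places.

A = (27900000 − 810000)/810000 = 33.44444
947000 = 27900000/(1 + 33.44444·e^(−r·8)) → e^(−8r) = (29.46146 − 1)/33.44444 = 0.851007
r = −ln(0.851007)/8 = 0.16133/8

r ≈ 0.0202 per year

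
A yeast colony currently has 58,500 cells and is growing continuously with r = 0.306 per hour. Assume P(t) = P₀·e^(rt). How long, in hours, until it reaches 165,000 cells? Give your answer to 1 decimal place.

165000 = 58500 · e^(0.306·t)
t = ln(165000/58500) / 0.306 = ln(2.82051) / 0.306 = 1.03692 / 0.306

t ≈ 3.4 hours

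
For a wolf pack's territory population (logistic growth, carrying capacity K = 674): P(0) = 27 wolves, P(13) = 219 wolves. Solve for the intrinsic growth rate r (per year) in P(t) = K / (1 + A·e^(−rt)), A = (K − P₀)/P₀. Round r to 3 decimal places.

r ≈ 0.188 per year

A = (674 − 27)/27 = 23.96296
219 = 674/(1 + 23.96296·e^(−r·13)) → e^(−13r) = (3.07763 − 1)/23.96296 = 0.086702
r = −ln(0.086702)/13 = 2.44528/13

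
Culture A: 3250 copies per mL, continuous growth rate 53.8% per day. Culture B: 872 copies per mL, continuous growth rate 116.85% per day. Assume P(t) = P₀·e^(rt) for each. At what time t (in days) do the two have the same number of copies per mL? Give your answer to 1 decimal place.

3250·e^(0.538t) = 872·e^(1.1685t)
3250/872 = e^((1.1685 − 0.538)t) → ln(3.72706) = 0.6305·t
t = 1.31562 / 0.6305

t ≈ 2.1 days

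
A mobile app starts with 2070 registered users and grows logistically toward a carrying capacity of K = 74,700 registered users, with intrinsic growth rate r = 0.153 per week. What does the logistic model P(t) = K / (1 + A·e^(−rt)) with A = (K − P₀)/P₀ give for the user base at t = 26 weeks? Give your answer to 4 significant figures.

A = (74700 − 2070)/2070 = 35.08696
P(26) = 74700 / (1 + 35.08696·e^(−0.153·26)) = 74700 / (1 + 35.08696·0.018723)
= 74700 / 1.65693 ≈ 45083.25

≈ 45,080 registered users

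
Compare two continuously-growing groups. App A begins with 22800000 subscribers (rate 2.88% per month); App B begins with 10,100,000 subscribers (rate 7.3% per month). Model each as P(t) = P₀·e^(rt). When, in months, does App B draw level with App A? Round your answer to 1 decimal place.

22800000·e^(0.0288t) = 10100000·e^(0.073t)
22800000/10100000 = e^((0.073 − 0.0288)t) → ln(2.25743) = 0.0442·t
t = 0.81423 / 0.0442

t ≈ 18.4 months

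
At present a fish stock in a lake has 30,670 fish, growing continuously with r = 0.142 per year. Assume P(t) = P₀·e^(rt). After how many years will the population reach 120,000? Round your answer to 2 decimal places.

t ≈ 9.61 years

120000 = 30670 · e^(0.142·t)
t = ln(120000/30670) / 0.142 = ln(3.91262) / 0.142 = 1.36421 / 0.142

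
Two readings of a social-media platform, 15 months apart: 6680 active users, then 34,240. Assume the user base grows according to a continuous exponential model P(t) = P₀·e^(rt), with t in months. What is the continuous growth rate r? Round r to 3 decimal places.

34240 = 6680 · e^(r·15)
e^(15r) = 34240/6680 = 5.12575
r = ln(5.12575) / 15 = 1.63428 / 15

r ≈ 0.109 per month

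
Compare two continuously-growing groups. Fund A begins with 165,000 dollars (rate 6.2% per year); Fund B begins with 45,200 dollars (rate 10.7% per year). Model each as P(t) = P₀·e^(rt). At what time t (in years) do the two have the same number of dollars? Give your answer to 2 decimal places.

t ≈ 28.77 years

165000·e^(0.062t) = 45200·e^(0.107t)
165000/45200 = e^((0.107 − 0.062)t) → ln(3.65044) = 0.045·t
t = 1.29485 / 0.045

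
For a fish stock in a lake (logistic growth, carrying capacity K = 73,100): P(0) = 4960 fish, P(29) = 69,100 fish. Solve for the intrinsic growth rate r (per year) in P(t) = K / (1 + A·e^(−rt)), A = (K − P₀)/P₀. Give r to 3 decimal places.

r ≈ 0.189 per year

A = (73100 − 4960)/4960 = 13.7379
69100 = 73100/(1 + 13.7379·e^(−r·29)) → e^(−29r) = (1.05789 − 1)/13.7379 = 0.004214
r = −ln(0.004214)/29 = 5.46942/29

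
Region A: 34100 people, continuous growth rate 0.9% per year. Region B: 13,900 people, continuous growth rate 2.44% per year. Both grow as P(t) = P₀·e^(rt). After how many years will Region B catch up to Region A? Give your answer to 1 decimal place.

t ≈ 58.3 years

34100·e^(0.009t) = 13900·e^(0.0244t)
34100/13900 = e^((0.0244 − 0.009)t) → ln(2.45324) = 0.0154·t
t = 0.89741 / 0.0154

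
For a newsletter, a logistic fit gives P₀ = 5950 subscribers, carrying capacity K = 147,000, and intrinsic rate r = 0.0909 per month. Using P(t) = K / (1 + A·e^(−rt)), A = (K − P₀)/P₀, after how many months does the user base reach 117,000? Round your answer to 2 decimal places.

A = (147000 − 5950)/5950 = 23.70588
117000 = 147000/(1 + 23.70588·e^(−0.0909t)) → 1 + 23.70588·e^(−0.0909t) = 1.25641
e^(−0.0909t) = 0.010816 → t = ln(92.45294)/0.0909 = 4.5267/0.0909

t ≈ 49.80 months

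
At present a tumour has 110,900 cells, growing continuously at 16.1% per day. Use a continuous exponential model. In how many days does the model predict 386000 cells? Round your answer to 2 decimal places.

386000 = 110900 · e^(0.161·t)
t = ln(386000/110900) / 0.161 = ln(3.48061) / 0.161 = 1.24721 / 0.161

t ≈ 7.75 days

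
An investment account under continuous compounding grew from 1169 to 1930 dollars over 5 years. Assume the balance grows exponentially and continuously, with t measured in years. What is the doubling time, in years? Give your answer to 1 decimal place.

doubling time ≈ 6.9 years

r = ln(1930/1169) / 5 = ln(1.65098) / 5 ≈ 0.100274 per year
doubling time = ln 2 / |r| = 0.69315 / 0.100274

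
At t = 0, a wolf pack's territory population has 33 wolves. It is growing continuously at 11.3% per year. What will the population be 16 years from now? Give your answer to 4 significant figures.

P(16) = 33 · e^(0.113·16) = 33 · e^(1.808)
= 33 · 6.09824 ≈ 201.24

≈ 201.2 wolves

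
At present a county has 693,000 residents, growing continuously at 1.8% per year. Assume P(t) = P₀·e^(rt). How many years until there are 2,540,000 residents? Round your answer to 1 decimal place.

t ≈ 72.2 years

2540000 = 693000 · e^(0.018·t)
t = ln(2540000/693000) / 0.018 = ln(3.66522) / 0.018 = 1.29889 / 0.018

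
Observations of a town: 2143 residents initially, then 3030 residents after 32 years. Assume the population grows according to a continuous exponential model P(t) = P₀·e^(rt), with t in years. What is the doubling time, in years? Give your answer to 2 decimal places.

doubling time ≈ 64.04 years

r = ln(3030/2143) / 32 = ln(1.41391) / 32 ≈ 0.010824 per year
doubling time = ln 2 / |r| = 0.69315 / 0.010824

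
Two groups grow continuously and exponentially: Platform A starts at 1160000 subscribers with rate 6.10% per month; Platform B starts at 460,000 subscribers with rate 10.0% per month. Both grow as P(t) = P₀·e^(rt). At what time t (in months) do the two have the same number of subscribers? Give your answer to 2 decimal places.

t ≈ 23.72 months

1160000·e^(0.061t) = 460000·e^(0.1t)
1160000/460000 = e^((0.1 − 0.061)t) → ln(2.52174) = 0.039·t
t = 0.92495 / 0.039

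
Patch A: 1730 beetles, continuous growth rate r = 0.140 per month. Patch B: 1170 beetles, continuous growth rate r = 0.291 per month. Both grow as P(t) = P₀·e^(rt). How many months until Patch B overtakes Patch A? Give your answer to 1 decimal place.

1730·e^(0.14t) = 1170·e^(0.291t)
1730/1170 = e^((0.291 − 0.14)t) → ln(1.47863) = 0.151·t
t = 0.39112 / 0.151

t ≈ 2.6 months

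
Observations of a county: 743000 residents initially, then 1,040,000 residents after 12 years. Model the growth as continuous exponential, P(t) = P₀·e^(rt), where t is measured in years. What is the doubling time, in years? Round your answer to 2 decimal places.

r = ln(1040000/743000) / 12 = ln(1.39973) / 12 ≈ 0.028023 per year
doubling time = ln 2 / |r| = 0.69315 / 0.028023

doubling time ≈ 24.73 years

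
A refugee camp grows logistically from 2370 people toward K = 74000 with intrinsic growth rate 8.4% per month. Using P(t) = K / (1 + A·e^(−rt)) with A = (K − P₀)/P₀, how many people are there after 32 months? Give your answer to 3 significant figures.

A = (74000 − 2370)/2370 = 30.22363
P(32) = 74000 / (1 + 30.22363·e^(−0.084·32)) = 74000 / (1 + 30.22363·0.068017)
= 74000 / 3.05572 ≈ 24216.91

≈ 24,200 people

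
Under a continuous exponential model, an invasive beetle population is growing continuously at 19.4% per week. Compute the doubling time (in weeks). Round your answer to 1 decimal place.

doubling time ≈ 3.6 weeks

doubling time = ln(2) / |r| = 0.69315 / 0.194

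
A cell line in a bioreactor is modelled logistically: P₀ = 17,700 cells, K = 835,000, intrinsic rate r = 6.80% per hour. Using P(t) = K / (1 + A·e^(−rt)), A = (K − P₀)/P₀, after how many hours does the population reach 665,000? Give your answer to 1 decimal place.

t ≈ 76.4 hours

A = (835000 − 17700)/17700 = 46.17514
665000 = 835000/(1 + 46.17514·e^(−0.068t)) → 1 + 46.17514·e^(−0.068t) = 1.25564
e^(−0.068t) = 0.005536 → t = ln(180.62629)/0.068 = 5.19643/0.068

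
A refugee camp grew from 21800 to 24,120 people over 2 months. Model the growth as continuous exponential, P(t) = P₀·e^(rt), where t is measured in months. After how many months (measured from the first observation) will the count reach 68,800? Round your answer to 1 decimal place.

t ≈ 22.7 months

r = ln(24120/21800) / 2 ≈ 0.050566 per month
t = ln(68800/21800) / r = 1.14929 / 0.050566 ≈ 22.729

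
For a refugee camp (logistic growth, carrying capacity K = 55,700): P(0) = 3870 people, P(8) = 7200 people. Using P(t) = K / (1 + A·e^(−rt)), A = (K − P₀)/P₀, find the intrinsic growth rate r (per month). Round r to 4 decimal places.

A = (55700 − 3870)/3870 = 13.39276
7200 = 55700/(1 + 13.39276·e^(−r·8)) → e^(−8r) = (7.73611 − 1)/13.39276 = 0.502966
r = −ln(0.502966)/8 = 0.68723/8

r ≈ 0.0859 per month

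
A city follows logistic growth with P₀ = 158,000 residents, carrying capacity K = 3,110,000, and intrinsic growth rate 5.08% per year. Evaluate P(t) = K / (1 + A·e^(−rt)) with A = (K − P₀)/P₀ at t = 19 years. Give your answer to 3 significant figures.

A = (3110000 − 158000)/158000 = 18.68354
P(19) = 3110000 / (1 + 18.68354·e^(−0.0508·19)) = 3110000 / (1 + 18.68354·0.380907)
= 3110000 / 8.11669 ≈ 383160.97

≈ 383,000 residents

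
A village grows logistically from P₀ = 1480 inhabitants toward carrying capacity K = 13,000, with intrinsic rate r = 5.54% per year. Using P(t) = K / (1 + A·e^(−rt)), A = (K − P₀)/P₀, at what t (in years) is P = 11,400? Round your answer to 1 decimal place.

t ≈ 72.5 years

A = (13000 − 1480)/1480 = 7.78378
11400 = 13000/(1 + 7.78378·e^(−0.0554t)) → 1 + 7.78378·e^(−0.0554t) = 1.14035
e^(−0.0554t) = 0.018031 → t = ln(55.45946)/0.0554 = 4.01565/0.0554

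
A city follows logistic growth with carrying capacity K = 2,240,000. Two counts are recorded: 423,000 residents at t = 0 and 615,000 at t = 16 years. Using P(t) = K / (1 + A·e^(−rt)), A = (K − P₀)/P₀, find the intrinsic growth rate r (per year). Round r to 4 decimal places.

r ≈ 0.0304 per year

A = (2240000 − 423000)/423000 = 4.29551
615000 = 2240000/(1 + 4.29551·e^(−r·16)) → e^(−16r) = (3.64228 − 1)/4.29551 = 0.615125
r = −ln(0.615125)/16 = 0.48593/16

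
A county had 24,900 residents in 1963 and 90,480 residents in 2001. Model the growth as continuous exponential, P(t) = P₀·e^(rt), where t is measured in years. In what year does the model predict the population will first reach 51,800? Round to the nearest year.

year 1985

r = ln(90480/24900) / 38 = 1.29026/38 ≈ 0.033954 per year
t = ln(51800/24900) / r = 0.73252/0.033954 ≈ 21.57 years after 1963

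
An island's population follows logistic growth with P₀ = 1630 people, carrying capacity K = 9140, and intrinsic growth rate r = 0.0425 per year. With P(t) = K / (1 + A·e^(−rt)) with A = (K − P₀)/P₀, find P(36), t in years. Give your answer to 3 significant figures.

A = (9140 − 1630)/1630 = 4.60736
P(36) = 9140 / (1 + 4.60736·e^(−0.0425·36)) = 9140 / (1 + 4.60736·0.216536)
= 9140 / 1.99766 ≈ 4575.36

≈ 4,580 people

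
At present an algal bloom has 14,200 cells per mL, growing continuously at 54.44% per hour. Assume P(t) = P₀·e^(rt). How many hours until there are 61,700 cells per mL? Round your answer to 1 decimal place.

61700 = 14200 · e^(0.5444·t)
t = ln(61700/14200) / 0.5444 = ln(4.34507) / 0.5444 = 1.46904 / 0.5444

t ≈ 2.7 hours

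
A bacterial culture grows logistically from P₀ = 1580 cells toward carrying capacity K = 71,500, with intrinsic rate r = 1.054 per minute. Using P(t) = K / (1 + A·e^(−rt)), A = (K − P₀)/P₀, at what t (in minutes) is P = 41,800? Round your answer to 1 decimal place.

t ≈ 3.9 minutes

A = (71500 − 1580)/1580 = 44.25316
41800 = 71500/(1 + 44.25316·e^(−1.054t)) → 1 + 44.25316·e^(−1.054t) = 1.71053
e^(−1.054t) = 0.016056 → t = ln(62.28223)/1.054 = 4.13168/1.054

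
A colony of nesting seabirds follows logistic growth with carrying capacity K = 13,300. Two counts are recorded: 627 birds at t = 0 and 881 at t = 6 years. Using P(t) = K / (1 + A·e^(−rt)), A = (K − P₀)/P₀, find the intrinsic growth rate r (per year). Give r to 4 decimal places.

A = (13300 − 627)/627 = 20.21212
881 = 13300/(1 + 20.21212·e^(−r·6)) → e^(−6r) = (15.09648 − 1)/20.21212 = 0.697427
r = −ln(0.697427)/6 = 0.36036/6

r ≈ 0.0601 per year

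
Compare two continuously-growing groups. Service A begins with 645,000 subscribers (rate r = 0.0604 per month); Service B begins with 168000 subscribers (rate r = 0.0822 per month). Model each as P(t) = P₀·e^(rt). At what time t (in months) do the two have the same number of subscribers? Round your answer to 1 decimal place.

t ≈ 61.7 months

645000·e^(0.0604t) = 168000·e^(0.0822t)
645000/168000 = e^((0.0822 − 0.0604)t) → ln(3.83929) = 0.0218·t
t = 1.34529 / 0.0218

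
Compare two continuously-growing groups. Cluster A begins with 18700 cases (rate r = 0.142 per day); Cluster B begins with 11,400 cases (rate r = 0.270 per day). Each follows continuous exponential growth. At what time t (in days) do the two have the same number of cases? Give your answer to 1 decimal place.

t ≈ 3.9 days

18700·e^(0.142t) = 11400·e^(0.27t)
18700/11400 = e^((0.27 − 0.142)t) → ln(1.64035) = 0.128·t
t = 0.49491 / 0.128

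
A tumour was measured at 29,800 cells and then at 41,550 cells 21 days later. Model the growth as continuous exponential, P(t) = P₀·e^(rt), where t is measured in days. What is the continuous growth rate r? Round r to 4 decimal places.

r ≈ 0.0158 per day

41550 = 29800 · e^(r·21)
e^(21r) = 41550/29800 = 1.3943
r = ln(1.3943) / 21 = 0.33239 / 21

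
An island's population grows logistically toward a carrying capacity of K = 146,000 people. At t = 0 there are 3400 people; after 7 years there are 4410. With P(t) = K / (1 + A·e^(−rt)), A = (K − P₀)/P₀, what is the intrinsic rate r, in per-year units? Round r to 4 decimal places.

r ≈ 0.0382 per year

A = (146000 − 3400)/3400 = 41.94118
4410 = 146000/(1 + 41.94118·e^(−r·7)) → e^(−7r) = (33.10658 − 1)/41.94118 = 0.765514
r = −ln(0.765514)/7 = 0.26721/7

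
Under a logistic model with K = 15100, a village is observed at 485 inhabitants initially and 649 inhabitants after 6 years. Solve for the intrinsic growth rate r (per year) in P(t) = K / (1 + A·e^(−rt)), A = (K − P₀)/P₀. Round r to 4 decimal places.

r ≈ 0.0504 per year

A = (15100 − 485)/485 = 30.13402
649 = 15100/(1 + 30.13402·e^(−r·6)) → e^(−6r) = (23.26656 − 1)/30.13402 = 0.738918
r = −ln(0.738918)/6 = 0.30257/6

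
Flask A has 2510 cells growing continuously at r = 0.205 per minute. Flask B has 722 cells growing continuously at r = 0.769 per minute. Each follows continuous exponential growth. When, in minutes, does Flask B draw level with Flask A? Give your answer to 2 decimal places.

2510·e^(0.205t) = 722·e^(0.769t)
2510/722 = e^((0.769 − 0.205)t) → ln(3.47645) = 0.564·t
t = 1.24601 / 0.564

t ≈ 2.21 minutes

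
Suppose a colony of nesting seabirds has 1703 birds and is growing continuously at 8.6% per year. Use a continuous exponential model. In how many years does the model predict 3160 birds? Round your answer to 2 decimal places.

3160 = 1703 · e^(0.086·t)
t = ln(3160/1703) / 0.086 = ln(1.85555) / 0.086 = 0.61818 / 0.086

t ≈ 7.19 years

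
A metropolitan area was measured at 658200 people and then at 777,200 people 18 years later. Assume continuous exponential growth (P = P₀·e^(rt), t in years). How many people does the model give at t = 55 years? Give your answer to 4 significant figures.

≈ 1,094,000 people

r = ln(777200/658200) / 18 ≈ 0.009233 per year
P(55) = 658200 · e^(0.009233·55) = 658200 · 1.66163 ≈ 1093685.21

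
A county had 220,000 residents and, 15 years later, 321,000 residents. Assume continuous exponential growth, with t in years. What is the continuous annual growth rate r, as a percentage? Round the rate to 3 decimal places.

321000 = 220000 · e^(r·15)
e^(15r) = 321000/220000 = 1.45909
r = ln(1.45909) / 15 = 0.37781 / 15

r ≈ 2.519% per year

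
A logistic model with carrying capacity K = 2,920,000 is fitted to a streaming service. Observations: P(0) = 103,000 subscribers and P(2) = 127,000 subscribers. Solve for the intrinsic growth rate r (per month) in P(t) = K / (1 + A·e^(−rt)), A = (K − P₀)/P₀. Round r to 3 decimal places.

A = (2920000 − 103000)/103000 = 27.34951
127000 = 2920000/(1 + 27.34951·e^(−r·2)) → e^(−2r) = (22.99213 − 1)/27.34951 = 0.804114
r = −ln(0.804114)/2 = 0.21801/2

r ≈ 0.109 per month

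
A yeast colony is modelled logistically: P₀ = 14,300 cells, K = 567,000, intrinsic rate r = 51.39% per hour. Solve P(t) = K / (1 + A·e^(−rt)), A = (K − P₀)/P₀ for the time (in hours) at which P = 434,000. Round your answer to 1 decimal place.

t ≈ 9.4 hours

A = (567000 − 14300)/14300 = 38.65035
434000 = 567000/(1 + 38.65035·e^(−0.5139t)) → 1 + 38.65035·e^(−0.5139t) = 1.30645
e^(−0.5139t) = 0.007929 → t = ln(126.12219)/0.5139 = 4.83725/0.5139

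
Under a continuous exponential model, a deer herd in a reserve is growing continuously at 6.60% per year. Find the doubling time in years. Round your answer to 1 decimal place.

doubling time ≈ 10.5 years

doubling time = ln(2) / |r| = 0.69315 / 0.066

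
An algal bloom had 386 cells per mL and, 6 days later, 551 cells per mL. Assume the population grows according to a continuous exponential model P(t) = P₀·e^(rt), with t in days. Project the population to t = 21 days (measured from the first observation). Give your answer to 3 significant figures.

r = ln(551/386) / 6 ≈ 0.059316 per day
P(21) = 386 · e^(0.059316·21) = 386 · 3.47516 ≈ 1341.41

≈ 1,340 cells per mL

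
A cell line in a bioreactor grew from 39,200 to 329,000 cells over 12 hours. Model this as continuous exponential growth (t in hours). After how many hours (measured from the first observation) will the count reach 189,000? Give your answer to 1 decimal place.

t ≈ 8.9 hours

r = ln(329000/39200) / 12 ≈ 0.177282 per hour
t = ln(189000/39200) / r = 1.57307 / 0.177282 ≈ 8.873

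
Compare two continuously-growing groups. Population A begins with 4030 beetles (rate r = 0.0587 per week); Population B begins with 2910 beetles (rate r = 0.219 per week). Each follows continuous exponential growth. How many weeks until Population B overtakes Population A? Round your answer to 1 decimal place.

4030·e^(0.0587t) = 2910·e^(0.219t)
4030/2910 = e^((0.219 − 0.0587)t) → ln(1.38488) = 0.1603·t
t = 0.32561 / 0.1603

t ≈ 2.0 weeks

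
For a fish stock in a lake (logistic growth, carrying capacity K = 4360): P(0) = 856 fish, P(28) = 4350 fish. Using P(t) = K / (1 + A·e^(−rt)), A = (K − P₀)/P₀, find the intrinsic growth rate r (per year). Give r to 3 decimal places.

r ≈ 0.267 per year

A = (4360 − 856)/856 = 4.09346
4350 = 4360/(1 + 4.09346·e^(−r·28)) → e^(−28r) = (1.0023 − 1)/4.09346 = 0.000562
r = −ln(0.000562)/28 = 7.48474/28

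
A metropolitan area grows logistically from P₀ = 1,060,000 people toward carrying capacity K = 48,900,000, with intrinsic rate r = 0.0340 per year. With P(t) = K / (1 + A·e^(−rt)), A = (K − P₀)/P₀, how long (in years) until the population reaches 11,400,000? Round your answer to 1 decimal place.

t ≈ 77.0 years

A = (48900000 − 1060000)/1060000 = 45.13208
11400000 = 48900000/(1 + 45.13208·e^(−0.034t)) → 1 + 45.13208·e^(−0.034t) = 4.28947
e^(−0.034t) = 0.072885 → t = ln(13.72015)/0.034 = 2.61887/0.034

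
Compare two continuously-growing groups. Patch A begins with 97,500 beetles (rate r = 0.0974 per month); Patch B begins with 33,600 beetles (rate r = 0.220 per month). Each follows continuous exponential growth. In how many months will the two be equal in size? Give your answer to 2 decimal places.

t ≈ 8.69 months

97500·e^(0.0974t) = 33600·e^(0.22t)
97500/33600 = e^((0.22 − 0.0974)t) → ln(2.90179) = 0.1226·t
t = 1.06533 / 0.1226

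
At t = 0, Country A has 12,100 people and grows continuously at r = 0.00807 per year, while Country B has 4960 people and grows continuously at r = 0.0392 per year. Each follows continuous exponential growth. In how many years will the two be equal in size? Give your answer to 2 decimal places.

t ≈ 28.65 years

12100·e^(0.00807t) = 4960·e^(0.0392t)
12100/4960 = e^((0.0392 − 0.00807)t) → ln(2.43952) = 0.03113·t
t = 0.8918 / 0.03113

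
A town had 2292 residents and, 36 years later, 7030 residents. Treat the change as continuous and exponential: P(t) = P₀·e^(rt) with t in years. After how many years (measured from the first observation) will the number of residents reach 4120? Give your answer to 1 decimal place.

t ≈ 18.8 years

r = ln(7030/2292) / 36 ≈ 0.031132 per year
t = ln(4120/2292) / r = 0.58643 / 0.031132 ≈ 18.837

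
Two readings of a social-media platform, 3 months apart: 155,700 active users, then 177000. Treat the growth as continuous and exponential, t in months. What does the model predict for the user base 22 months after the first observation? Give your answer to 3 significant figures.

r = ln(177000/155700) / 3 ≈ 0.04274 per month
P(22) = 155700 · e^(0.04274·22) = 155700 · 2.56067 ≈ 398696.79

≈ 399,000 active users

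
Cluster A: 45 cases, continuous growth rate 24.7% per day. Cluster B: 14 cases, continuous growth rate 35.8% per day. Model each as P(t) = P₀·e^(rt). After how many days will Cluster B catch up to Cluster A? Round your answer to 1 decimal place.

t ≈ 10.5 days

45·e^(0.247t) = 14·e^(0.358t)
45/14 = e^((0.358 − 0.247)t) → ln(3.21429) = 0.111·t
t = 1.16761 / 0.111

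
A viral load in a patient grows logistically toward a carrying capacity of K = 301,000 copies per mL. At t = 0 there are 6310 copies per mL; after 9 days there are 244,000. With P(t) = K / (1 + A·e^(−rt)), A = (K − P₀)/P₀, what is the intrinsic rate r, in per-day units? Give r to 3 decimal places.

A = (301000 − 6310)/6310 = 46.70206
244000 = 301000/(1 + 46.70206·e^(−r·9)) → e^(−9r) = (1.23361 − 1)/46.70206 = 0.005002
r = −ln(0.005002)/9 = 5.29791/9

r ≈ 0.589 per day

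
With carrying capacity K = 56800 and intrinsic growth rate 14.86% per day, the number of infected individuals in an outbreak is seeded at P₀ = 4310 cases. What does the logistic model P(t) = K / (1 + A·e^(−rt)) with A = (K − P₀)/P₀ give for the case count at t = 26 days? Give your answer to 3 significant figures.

≈ 45,200 cases

A = (56800 − 4310)/4310 = 12.17865
P(26) = 56800 / (1 + 12.17865·e^(−0.1486·26)) = 56800 / (1 + 12.17865·0.020992)
= 56800 / 1.25566 ≈ 45235.25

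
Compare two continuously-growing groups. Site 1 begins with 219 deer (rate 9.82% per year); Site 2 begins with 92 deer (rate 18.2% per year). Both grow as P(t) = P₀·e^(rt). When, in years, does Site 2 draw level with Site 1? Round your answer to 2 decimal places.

t ≈ 10.35 years

219·e^(0.0982t) = 92·e^(0.182t)
219/92 = e^((0.182 − 0.0982)t) → ln(2.38043) = 0.0838·t
t = 0.86728 / 0.0838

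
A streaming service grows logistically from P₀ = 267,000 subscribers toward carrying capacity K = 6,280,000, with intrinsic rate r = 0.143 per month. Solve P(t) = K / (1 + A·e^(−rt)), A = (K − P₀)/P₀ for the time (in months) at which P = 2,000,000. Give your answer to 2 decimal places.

A = (6280000 − 267000)/267000 = 22.5206
2000000 = 6280000/(1 + 22.5206·e^(−0.143t)) → 1 + 22.5206·e^(−0.143t) = 3.14
e^(−0.143t) = 0.095024 → t = ln(10.52364)/0.143 = 2.35362/0.143

t ≈ 16.46 months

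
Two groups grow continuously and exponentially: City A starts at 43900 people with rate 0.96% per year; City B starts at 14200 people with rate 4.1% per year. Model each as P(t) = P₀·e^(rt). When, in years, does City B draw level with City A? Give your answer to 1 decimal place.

43900·e^(0.0096t) = 14200·e^(0.041t)
43900/14200 = e^((0.041 − 0.0096)t) → ln(3.09155) = 0.0314·t
t = 1.12867 / 0.0314

t ≈ 35.9 years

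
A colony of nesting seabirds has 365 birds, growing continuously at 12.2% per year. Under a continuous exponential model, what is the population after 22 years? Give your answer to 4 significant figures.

≈ 5,345 birds

P(22) = 365 · e^(0.122·22) = 365 · e^(2.684)
= 365 · 14.64355 ≈ 5344.9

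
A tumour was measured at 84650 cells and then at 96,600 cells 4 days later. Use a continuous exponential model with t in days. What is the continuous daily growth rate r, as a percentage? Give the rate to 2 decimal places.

96600 = 84650 · e^(r·4)
e^(4r) = 96600/84650 = 1.14117
r = ln(1.14117) / 4 = 0.13205 / 4

r ≈ 3.30% per day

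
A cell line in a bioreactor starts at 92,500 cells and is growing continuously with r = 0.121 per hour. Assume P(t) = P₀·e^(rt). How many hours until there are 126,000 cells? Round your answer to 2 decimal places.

t ≈ 2.55 hours

126000 = 92500 · e^(0.121·t)
t = ln(126000/92500) / 0.121 = ln(1.36216) / 0.121 = 0.30907 / 0.121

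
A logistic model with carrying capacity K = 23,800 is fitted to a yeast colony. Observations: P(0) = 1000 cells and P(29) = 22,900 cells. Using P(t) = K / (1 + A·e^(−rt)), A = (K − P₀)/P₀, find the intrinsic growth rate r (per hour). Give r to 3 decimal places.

A = (23800 − 1000)/1000 = 22.8
22900 = 23800/(1 + 22.8·e^(−r·29)) → e^(−29r) = (1.0393 − 1)/22.8 = 0.001724
r = −ln(0.001724)/29 = 6.36326/29

r ≈ 0.219 per hour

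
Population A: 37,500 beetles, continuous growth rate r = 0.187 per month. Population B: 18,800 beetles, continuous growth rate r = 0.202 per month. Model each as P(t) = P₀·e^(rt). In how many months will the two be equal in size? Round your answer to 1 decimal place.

t ≈ 46.0 months

37500·e^(0.187t) = 18800·e^(0.202t)
37500/18800 = e^((0.202 − 0.187)t) → ln(1.99468) = 0.015·t
t = 0.69048 / 0.015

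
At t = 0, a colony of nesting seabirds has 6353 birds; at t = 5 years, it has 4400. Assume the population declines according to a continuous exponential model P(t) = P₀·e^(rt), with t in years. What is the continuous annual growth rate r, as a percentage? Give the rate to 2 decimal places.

4400 = 6353 · e^(r·5)
e^(5r) = 4400/6353 = 0.69259
r = ln(0.69259) / 5 = -0.36732 / 5

r ≈ -7.35% per year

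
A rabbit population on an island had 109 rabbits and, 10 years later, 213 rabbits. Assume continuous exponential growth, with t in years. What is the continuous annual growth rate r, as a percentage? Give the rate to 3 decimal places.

213 = 109 · e^(r·10)
e^(10r) = 213/109 = 1.95413
r = ln(1.95413) / 10 = 0.66994 / 10

r ≈ 6.699% per year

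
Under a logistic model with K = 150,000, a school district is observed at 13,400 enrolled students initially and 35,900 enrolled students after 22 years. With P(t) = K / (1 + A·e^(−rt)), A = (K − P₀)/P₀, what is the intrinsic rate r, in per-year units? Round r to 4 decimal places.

r ≈ 0.0530 per year

A = (150000 − 13400)/13400 = 10.19403
35900 = 150000/(1 + 10.19403·e^(−r·22)) → e^(−22r) = (4.17827 − 1)/10.19403 = 0.311778
r = −ln(0.311778)/22 = 1.16546/22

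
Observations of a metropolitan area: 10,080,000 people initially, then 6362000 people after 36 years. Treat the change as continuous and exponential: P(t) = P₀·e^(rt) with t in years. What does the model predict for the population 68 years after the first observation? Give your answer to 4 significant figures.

r = ln(6362000/10080000) / 36 ≈ -0.012784 per year
P(68) = 10080000 · e^(-0.012784·68) = 10080000 · 0.41925 ≈ 4226046.07

≈ 4,226,000 people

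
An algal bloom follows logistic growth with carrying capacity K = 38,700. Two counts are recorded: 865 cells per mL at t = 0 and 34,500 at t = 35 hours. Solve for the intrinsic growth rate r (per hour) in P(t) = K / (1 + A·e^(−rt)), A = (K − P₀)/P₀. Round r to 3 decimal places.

r ≈ 0.168 per hour

A = (38700 − 865)/865 = 43.73988
34500 = 38700/(1 + 43.73988·e^(−r·35)) → e^(−35r) = (1.12174 − 1)/43.73988 = 0.002783
r = −ln(0.002783)/35 = 5.88414/35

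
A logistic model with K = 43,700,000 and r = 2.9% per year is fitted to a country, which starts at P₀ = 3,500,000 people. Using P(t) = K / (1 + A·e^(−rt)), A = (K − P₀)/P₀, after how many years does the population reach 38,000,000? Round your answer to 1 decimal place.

A = (43700000 − 3500000)/3500000 = 11.48571
38000000 = 43700000/(1 + 11.48571·e^(−0.029t)) → 1 + 11.48571·e^(−0.029t) = 1.15
e^(−0.029t) = 0.01306 → t = ln(76.57143)/0.029 = 4.33822/0.029

t ≈ 149.6 years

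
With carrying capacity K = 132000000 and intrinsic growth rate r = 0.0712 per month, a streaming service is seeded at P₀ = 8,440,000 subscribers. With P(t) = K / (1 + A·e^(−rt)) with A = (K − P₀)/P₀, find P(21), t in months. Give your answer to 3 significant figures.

≈ 30,800,000 subscribers

A = (132000000 − 8440000)/8440000 = 14.63981
P(21) = 132000000 / (1 + 14.63981·e^(−0.0712·21)) = 132000000 / (1 + 14.63981·0.224204)
= 132000000 / 4.2823 ≈ 30824553.04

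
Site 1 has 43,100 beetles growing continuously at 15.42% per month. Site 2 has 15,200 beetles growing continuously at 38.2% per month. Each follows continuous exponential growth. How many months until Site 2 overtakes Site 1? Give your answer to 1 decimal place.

43100·e^(0.1542t) = 15200·e^(0.382t)
43100/15200 = e^((0.382 − 0.1542)t) → ln(2.83553) = 0.2278·t
t = 1.04223 / 0.2278

t ≈ 4.6 months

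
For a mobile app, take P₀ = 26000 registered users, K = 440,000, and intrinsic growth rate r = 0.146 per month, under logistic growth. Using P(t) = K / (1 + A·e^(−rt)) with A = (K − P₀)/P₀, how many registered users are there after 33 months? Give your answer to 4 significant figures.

≈ 389,800 registered users

A = (440000 − 26000)/26000 = 15.92308
P(33) = 440000 / (1 + 15.92308·e^(−0.146·33)) = 440000 / (1 + 15.92308·0.008083)
= 440000 / 1.12871 ≈ 389827.2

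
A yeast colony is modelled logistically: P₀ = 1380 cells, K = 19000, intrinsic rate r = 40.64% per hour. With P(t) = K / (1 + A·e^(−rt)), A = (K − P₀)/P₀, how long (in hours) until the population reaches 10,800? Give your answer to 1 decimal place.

A = (19000 − 1380)/1380 = 12.76812
10800 = 19000/(1 + 12.76812·e^(−0.4064t)) → 1 + 12.76812·e^(−0.4064t) = 1.75926
e^(−0.4064t) = 0.059465 → t = ln(16.81654)/0.4064 = 2.82236/0.4064

t ≈ 6.9 hours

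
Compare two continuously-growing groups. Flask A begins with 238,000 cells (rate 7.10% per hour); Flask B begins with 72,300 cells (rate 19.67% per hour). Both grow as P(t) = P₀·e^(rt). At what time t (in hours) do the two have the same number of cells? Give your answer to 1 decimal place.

238000·e^(0.071t) = 72300·e^(0.1967t)
238000/72300 = e^((0.1967 − 0.071)t) → ln(3.29184) = 0.1257·t
t = 1.19145 / 0.1257

t ≈ 9.5 hours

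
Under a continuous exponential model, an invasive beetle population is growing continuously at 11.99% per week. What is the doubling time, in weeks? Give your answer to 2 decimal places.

doubling time ≈ 5.78 weeks

doubling time = ln(2) / |r| = 0.69315 / 0.1199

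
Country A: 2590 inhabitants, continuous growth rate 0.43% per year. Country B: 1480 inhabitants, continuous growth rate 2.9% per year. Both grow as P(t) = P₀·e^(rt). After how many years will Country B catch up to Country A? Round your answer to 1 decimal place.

2590·e^(0.0043t) = 1480·e^(0.029t)
2590/1480 = e^((0.029 − 0.0043)t) → ln(1.75) = 0.0247·t
t = 0.55962 / 0.0247

t ≈ 22.7 years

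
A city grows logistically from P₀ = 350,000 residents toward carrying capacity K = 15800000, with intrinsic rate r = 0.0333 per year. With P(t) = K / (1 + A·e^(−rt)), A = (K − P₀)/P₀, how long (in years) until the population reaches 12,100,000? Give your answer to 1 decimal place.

t ≈ 149.3 years

A = (15800000 − 350000)/350000 = 44.14286
12100000 = 15800000/(1 + 44.14286·e^(−0.0333t)) → 1 + 44.14286·e^(−0.0333t) = 1.30579
e^(−0.0333t) = 0.006927 → t = ln(144.35907)/0.0333 = 4.9723/0.0333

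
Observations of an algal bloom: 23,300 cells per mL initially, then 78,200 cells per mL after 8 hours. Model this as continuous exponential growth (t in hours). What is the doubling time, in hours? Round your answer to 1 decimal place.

r = ln(78200/23300) / 8 = ln(3.35622) / 8 ≈ 0.151352 per hour
doubling time = ln 2 / |r| = 0.69315 / 0.151352

doubling time ≈ 4.6 hours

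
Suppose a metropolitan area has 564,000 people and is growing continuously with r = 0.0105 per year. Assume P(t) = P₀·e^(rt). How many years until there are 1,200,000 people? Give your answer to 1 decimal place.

t ≈ 71.9 years

1200000 = 564000 · e^(0.0105·t)
t = ln(1200000/564000) / 0.0105 = ln(2.12766) / 0.0105 = 0.75502 / 0.0105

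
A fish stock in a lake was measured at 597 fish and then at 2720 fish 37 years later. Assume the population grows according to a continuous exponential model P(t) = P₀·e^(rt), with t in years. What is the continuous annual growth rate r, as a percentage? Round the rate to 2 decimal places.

r ≈ 4.10% per year

2720 = 597 · e^(r·37)
e^(37r) = 2720/597 = 4.55611
r = ln(4.55611) / 37 = 1.51647 / 37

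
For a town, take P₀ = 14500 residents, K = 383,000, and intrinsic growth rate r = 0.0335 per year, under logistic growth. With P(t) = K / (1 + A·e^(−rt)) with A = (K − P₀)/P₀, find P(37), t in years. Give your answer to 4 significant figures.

≈ 45,820 residents

A = (383000 − 14500)/14500 = 25.41379
P(37) = 383000 / (1 + 25.41379·e^(−0.0335·37)) = 383000 / (1 + 25.41379·0.289529)
= 383000 / 8.35803 ≈ 45824.2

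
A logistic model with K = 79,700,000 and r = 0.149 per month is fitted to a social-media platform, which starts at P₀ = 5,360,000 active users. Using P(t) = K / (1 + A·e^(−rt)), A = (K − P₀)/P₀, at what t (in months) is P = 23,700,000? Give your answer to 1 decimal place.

A = (79700000 − 5360000)/5360000 = 13.8694
23700000 = 79700000/(1 + 13.8694·e^(−0.149t)) → 1 + 13.8694·e^(−0.149t) = 3.36287
e^(−0.149t) = 0.170366 → t = ln(5.86973)/0.149 = 1.76981/0.149

t ≈ 11.9 months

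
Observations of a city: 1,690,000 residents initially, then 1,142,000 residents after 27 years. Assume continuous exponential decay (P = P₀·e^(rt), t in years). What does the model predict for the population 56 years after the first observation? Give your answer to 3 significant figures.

r = ln(1142000/1690000) / 27 ≈ -0.014517 per year
P(56) = 1690000 · e^(-0.014517·56) = 1690000 · 0.44356 ≈ 749612.07

≈ 750,000 residents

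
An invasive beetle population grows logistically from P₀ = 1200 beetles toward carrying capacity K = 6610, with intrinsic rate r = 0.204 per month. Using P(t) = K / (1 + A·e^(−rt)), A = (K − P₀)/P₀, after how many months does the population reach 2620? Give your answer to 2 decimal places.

A = (6610 − 1200)/1200 = 4.50833
2620 = 6610/(1 + 4.50833·e^(−0.204t)) → 1 + 4.50833·e^(−0.204t) = 2.5229
e^(−0.204t) = 0.337797 → t = ln(2.96036)/0.204 = 1.08531/0.204

t ≈ 5.32 months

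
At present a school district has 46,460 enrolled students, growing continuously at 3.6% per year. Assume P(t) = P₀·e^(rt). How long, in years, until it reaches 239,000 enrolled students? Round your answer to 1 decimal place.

t ≈ 45.5 years

239000 = 46460 · e^(0.036·t)
t = ln(239000/46460) / 0.036 = ln(5.14421) / 0.036 = 1.63787 / 0.036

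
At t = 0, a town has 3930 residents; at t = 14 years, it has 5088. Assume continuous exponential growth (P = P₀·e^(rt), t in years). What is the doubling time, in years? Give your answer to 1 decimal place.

r = ln(5088/3930) / 14 = ln(1.29466) / 14 ≈ 0.018446 per year
doubling time = ln 2 / |r| = 0.69315 / 0.018446

doubling time ≈ 37.6 years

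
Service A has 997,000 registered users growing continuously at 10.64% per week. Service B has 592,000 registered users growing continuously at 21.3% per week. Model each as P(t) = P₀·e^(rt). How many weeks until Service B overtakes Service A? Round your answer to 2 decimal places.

997000·e^(0.1064t) = 592000·e^(0.213t)
997000/592000 = e^((0.213 − 0.1064)t) → ln(1.68412) = 0.1066·t
t = 0.52124 / 0.1066

t ≈ 4.89 weeks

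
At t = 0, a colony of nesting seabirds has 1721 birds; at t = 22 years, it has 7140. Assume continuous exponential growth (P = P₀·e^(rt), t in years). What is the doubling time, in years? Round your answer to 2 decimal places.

doubling time ≈ 10.72 years

r = ln(7140/1721) / 22 = ln(4.14875) / 22 ≈ 0.064673 per year
doubling time = ln 2 / |r| = 0.69315 / 0.064673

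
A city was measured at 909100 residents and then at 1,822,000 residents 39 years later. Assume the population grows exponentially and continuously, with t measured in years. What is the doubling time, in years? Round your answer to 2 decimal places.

r = ln(1822000/909100) / 39 = ln(2.00418) / 39 ≈ 0.017827 per year
doubling time = ln 2 / |r| = 0.69315 / 0.017827

doubling time ≈ 38.88 years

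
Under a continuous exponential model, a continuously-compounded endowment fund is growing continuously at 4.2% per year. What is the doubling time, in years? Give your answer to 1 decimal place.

doubling time ≈ 16.5 years

doubling time = ln(2) / |r| = 0.69315 / 0.042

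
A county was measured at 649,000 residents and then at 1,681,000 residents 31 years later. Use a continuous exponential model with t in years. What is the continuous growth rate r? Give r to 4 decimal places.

r ≈ 0.0307 per year

1681000 = 649000 · e^(r·31)
e^(31r) = 1681000/649000 = 2.59014
r = ln(2.59014) / 31 = 0.95171 / 31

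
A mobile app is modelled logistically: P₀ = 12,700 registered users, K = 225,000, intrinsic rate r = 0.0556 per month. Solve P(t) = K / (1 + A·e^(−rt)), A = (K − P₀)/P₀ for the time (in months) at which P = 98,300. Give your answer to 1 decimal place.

A = (225000 − 12700)/12700 = 16.71654
98300 = 225000/(1 + 16.71654·e^(−0.0556t)) → 1 + 16.71654·e^(−0.0556t) = 2.28891
e^(−0.0556t) = 0.077104 → t = ln(12.9695)/0.0556 = 2.5626/0.0556

t ≈ 46.1 months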